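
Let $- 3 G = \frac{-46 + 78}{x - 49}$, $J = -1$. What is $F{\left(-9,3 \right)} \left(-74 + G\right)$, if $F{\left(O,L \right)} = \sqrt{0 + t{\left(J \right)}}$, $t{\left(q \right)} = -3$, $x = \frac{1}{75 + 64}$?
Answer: $- \frac{753686 i \sqrt{3}}{10215} \approx - 127.79 i$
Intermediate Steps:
$x = \frac{1}{139} \approx 0.0071942$
$F{\left(O,L \right)} = i \sqrt{3}$ ($F{\left(O,L \right)} = \sqrt{0 - 3} = \sqrt{-3} = i \sqrt{3}$)
$G = \frac{2224}{10215}$ ($G = - \frac{\left(-46 + 78\right) \frac{1}{\frac{1}{139} - 49}}{3} = - \frac{32 \frac{1}{- \frac{6810}{139}}}{3} = - \frac{32 \left(- \frac{139}{6810}\right)}{3} = \left(- \frac{1}{3}\right) \left(- \frac{2224}{3405}\right) = \frac{2224}{10215} \approx 0.21772$)
$F{\left(-9,3 \right)} \left(-74 + G\right) = i \sqrt{3} \left(-74 + \frac{2224}{10215}\right) = i \sqrt{3} \left(- \frac{753686}{10215}\right) = - \frac{753686 i \sqrt{3}}{10215}$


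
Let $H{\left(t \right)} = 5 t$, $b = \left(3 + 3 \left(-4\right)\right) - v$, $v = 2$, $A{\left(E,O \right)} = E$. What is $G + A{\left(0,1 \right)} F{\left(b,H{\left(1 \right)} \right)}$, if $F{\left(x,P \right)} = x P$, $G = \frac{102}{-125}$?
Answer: $- \frac{102}{125} \approx -0.816$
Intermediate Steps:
$G = - \frac{102}{125}$ ($G = 102 \left(- \frac{1}{125}\right) = - \frac{102}{125} \approx -0.816$)
$b = -11$ ($b = \left(3 + 3 \left(-4\right)\right) - 2 = \left(3 - 12\right) - 2 = -9 - 2 = -11$)
$F{\left(x,P \right)} = P x$
$G + A{\left(0,1 \right)} F{\left(b,H{\left(1 \right)} \right)} = - \frac{102}{125} + 0 \cdot 5 \cdot 1 \left(-11\right) = - \frac{102}{125} + 0 \cdot 5 \left(-11\right) = - \frac{102}{125} + 0 \left(-55\right) = - \frac{102}{125} + 0 = - \frac{102}{125}$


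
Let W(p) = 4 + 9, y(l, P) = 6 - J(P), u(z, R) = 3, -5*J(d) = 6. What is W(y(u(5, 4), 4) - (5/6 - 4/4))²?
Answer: 169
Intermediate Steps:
J(d) = -6/5 (J(d) = -⅕*6 = -6/5)
y(l, P) = 36/5 (y(l, P) = 6 - 1*(-6/5) = 6 + 6/5 = 36/5)
W(p) = 13
W(y(u(5, 4), 4) - (5/6 - 4/4))² = 13² = 169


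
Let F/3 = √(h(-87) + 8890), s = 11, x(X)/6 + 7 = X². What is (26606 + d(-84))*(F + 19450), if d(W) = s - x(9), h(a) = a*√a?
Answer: 509064850 + 78519*√(8890 - 87*I*√87) ≈ 5.1648e+8 - 3.3754e+5*I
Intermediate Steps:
x(X) = -42 + 6*X²
h(a) = a^(3/2)
d(W) = -433 (d(W) = 11 - (-42 + 6*9²) = 11 - (-42 + 6*81) = 11 - (-42 + 486) = 11 - 1*444 = 11 - 444 = -433)
F = 3*√(8890 - 87*I*√87) (F = 3*√((-87)^(3/2) + 8890) = 3*√(-87*I*√87 + 8890) = 3*√(8890 - 87*I*√87) ≈ 283.15 - 12.896*I)
(26606 + d(-84))*(F + 19450) = (26606 - 433)*(3*√(8890 - 87*I*√87) + 19450) = 26173*(19450 + 3*√(8890 - 87*I*√87)) = 509064850 + 78519*√(8890 - 87*I*√87)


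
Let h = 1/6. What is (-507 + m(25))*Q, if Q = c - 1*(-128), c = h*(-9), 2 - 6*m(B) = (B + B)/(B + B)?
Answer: -769373/12 ≈ -64114.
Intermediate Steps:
m(B) = 1/6 (m(B) = 1/3 - (B + B)/(6*(B + B)) = 1/3 - 2*B/(6*(2*B)) = 1/3 - 2*B*1/(2*B)/6 = 1/3 - 1/6*1 = 1/3 - 1/6 = 1/6)
h = 1/6 (h = 1*(1/6) = 1/6 ≈ 0.16667)
c = -3/2 (c = (1/6)*(-9) = -3/2 ≈ -1.5000)
Q = 253/2 (Q = -3/2 - 1*(-128) = -3/2 + 128 = 253/2 ≈ 126.50)
(-507 + m(25))*Q = (-507 + 1/6)*(253/2) = -3041/6*253/2 = -769373/12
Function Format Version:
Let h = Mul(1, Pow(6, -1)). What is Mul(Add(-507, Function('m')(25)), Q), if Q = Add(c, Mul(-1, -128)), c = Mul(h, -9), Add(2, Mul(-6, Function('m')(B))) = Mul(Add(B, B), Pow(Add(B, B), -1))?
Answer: Rational(-769373, 12) ≈ -64114.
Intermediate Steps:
Function('m')(B) = Rational(1, 6) (Function('m')(B) = Add(Rational(1, 3), Mul(Rational(-1, 6), Mul(Add(B, B), Pow(Add(B, B), -1)))) = Add(Rational(1, 3), Mul(Rational(-1, 6), Mul(Mul(2, B), Pow(Mul(2, B), -1)))) = Add(Rational(1, 3), Mul(Rational(-1, 6), Mul(Mul(2, B), Mul(Rational(1, 2), Pow(B, -1))))) = Add(Rational(1, 3), Mul(Rational(-1, 6), 1)) = Add(Rational(1, 3), Rational(-1, 6)) = Rational(1, 6))
h = Rational(1, 6) (h = Mul(1, Rational(1, 6)) = Rational(1, 6) ≈ 0.16667)
c = Rational(-3, 2) (c = Mul(Rational(1, 6), -9) = Rational(-3, 2) ≈ -1.5000)
Q = Rational(253, 2) (Q = Add(Rational(-3, 2), Mul(-1, -128)) = Add(Rational(-3, 2), 128) = Rational(253, 2) ≈ 126.50)
Mul(Add(-507, Function('m')(25)), Q) = Mul(Add(-507, Rational(1, 6)), Rational(253, 2)) = Mul(Rational(-3041, 6), Rational(253, 2)) = Rational(-769373, 12)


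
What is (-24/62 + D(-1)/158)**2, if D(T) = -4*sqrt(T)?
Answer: 894860/5997601 + 48*I/2449 ≈ 0.1492 + 0.0196*I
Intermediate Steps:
(-24/62 + D(-1)/158)**2 = (-24/62 - 4*I/158)**2 = (-24*1/62 - 4*I*(1/158))**2 = (-12/31 - 2*I/79)**2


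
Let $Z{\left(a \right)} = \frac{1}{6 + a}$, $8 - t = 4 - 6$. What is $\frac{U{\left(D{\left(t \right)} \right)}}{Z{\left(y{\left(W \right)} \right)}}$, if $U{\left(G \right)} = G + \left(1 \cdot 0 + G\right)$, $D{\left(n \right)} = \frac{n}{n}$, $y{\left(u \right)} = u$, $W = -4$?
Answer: $4$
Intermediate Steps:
$t = 10$ ($t = 8 - \left(4 - 6\right) = 8 - -2 = 8 + 2 = 10$)
$D{\left(n \right)} = 1$
$U{\left(G \right)} = 2 G$ ($U{\left(G \right)} = G + \left(0 + G\right) = G + G = 2 G$)
$\frac{U{\left(D{\left(t \right)} \right)}}{Z{\left(y{\left(W \right)} \right)}} = \frac{2 \cdot 1}{\frac{1}{6 - 4}} = \frac{2}{\frac{1}{2}} = 2 \frac{1}{\frac{1}{2}} = 2 \cdot 2 = 4$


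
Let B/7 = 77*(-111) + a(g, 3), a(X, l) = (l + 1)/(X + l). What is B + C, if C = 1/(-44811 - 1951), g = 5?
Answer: -1398780016/23381 ≈ -59826.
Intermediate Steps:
C = -1/46762 (C = 1/(-46762) = -1/46762 ≈ -2.1385e-5)
a(X, l) = (1 + l)/(X + l)
B = -119651/2 (B = 7*(77*(-111) + (1 + 3)/(5 + 3)) = 7*(-8547 + 4/8) = 7*(-8547 + (1/8)*4) = 7*(-8547 + 1/2) = 7*(-17093/2) = -119651/2 ≈ -59826.)
B + C = -119651/2 - 1/46762 = -1398780016/23381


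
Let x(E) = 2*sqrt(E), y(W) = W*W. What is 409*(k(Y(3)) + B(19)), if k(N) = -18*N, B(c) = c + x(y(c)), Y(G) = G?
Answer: 1227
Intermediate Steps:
y(W) = W**2
B(c) = c + 2*sqrt(c**2)
409*(k(Y(3)) + B(19)) = 409*(-18*3 + (19 + 2*sqrt(19**2))) = 409*(-54 + (19 + 2*sqrt(361))) = 409*(-54 + (19 + 2*19)) = 409*(-54 + (19 + 38)) = 409*(-54 + 57) = 409*3 = 1227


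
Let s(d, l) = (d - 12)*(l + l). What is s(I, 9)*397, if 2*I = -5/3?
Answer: -91707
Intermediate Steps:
I = -5/6 (I = (-5/3)/2 = (-5*1/3)/2 = (1/2)*(-5/3) = -5/6 ≈ -0.83333)
s(d, l) = 2*l*(-12 + d) (s(d, l) = (-12 + d)*(2*l) = 2*l*(-12 + d))
s(I, 9)*397 = (2*9*(-12 - 5/6))*397 = (2*9*(-77/6))*397 = -231*397 = -91707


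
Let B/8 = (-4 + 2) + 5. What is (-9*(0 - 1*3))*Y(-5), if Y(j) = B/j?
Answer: -648/5 ≈ -129.60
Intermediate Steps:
B = 24 (B = 8*((-4 + 2) + 5) = 8*(-2 + 5) = 8*3 = 24)
Y(j) = 24/j
(-9*(0 - 1*3))*Y(-5) = (-9*(0 - 1*3))*(24/(-5)) = (-9*(0 - 3))*(24*(-⅕)) = -9*(-3)*(-24/5) = 27*(-24/5) = -648/5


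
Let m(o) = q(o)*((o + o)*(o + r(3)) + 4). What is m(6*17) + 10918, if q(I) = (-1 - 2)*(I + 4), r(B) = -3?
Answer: -6412682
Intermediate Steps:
q(I) = -12 - 3*I (q(I) = -3*(4 + I) = -12 - 3*I)
m(o) = (-12 - 3*o)*(4 + 2*o*(-3 + o)) (m(o) = (-12 - 3*o)*((o + o)*(o - 3) + 4) = (-12 - 3*o)*((2*o)*(-3 + o) + 4) = (-12 - 3*o)*(2*o*(-3 + o) + 4) = (-12 - 3*o)*(4 + 2*o*(-3 + o)))
m(6*17) + 10918 = (-48 - 6*(6*17)**2 - 6*(6*17)**3 + 60*(6*17)) + 10918 = (-48 - 6*102**2 - 6*102**3 + 60*102) + 10918 = (-48 - 6*10404 - 6*1061208 + 6120) + 10918 = (-48 - 62424 - 6367248 + 6120) + 10918 = -6423600 + 10918 = -6412682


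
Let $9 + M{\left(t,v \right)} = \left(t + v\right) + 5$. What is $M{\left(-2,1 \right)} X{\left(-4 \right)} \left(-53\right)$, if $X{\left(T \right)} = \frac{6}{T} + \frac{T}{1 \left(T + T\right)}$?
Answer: $-265$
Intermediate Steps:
$M{\left(t,v \right)} = -4 + t + v$ ($M{\left(t,v \right)} = -9 + \left(\left(t + v\right) + 5\right) = -9 + \left(5 + t + v\right) = -4 + t + v$)
$X{\left(T \right)} = \frac{1}{2} + \frac{6}{T}$ ($X{\left(T \right)} = \frac{6}{T} + \frac{T}{1 \cdot 2 T} = \frac{6}{T} + \frac{T}{2 T} = \frac{6}{T} + T \frac{1}{2 T} = \frac{6}{T} + \frac{1}{2} = \frac{1}{2} + \frac{6}{T}$)
$M{\left(-2,1 \right)} X{\left(-4 \right)} \left(-53\right) = \left(-4 - 2 + 1\right) \frac{12 - 4}{2 \left(-4\right)} \left(-53\right) = - 5 \cdot \frac{1}{2} \left(- \frac{1}{4}\right) 8 \left(-53\right) = \left(-5\right) \left(-1\right) \left(-53\right) = 5 \left(-53\right) = -265$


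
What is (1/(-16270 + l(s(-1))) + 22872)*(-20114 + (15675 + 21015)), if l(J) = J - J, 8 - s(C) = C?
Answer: 3084192214432/8135 ≈ 3.7913e+8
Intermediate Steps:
s(C) = 8 - C
l(J) = 0
(1/(-16270 + l(s(-1))) + 22872)*(-20114 + (15675 + 21015)) = (1/(-16270 + 0) + 22872)*(-20114 + (15675 + 21015)) = (1/(-16270) + 22872)*(-20114 + 36690) = (-1/16270 + 22872)*16576 = (372127439/16270)*16576 = 3084192214432/8135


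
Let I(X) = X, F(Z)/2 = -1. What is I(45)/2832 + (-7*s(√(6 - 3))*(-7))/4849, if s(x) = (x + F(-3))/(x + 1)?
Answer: 188375/4577456 - 147*√3/9698 ≈ 0.014899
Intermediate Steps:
F(Z) = -2 (F(Z) = 2*(-1) = -2)
s(x) = (-2 + x)/(1 + x) (s(x) = (x - 2)/(x + 1) = (-2 + x)/(1 + x))
I(45)/2832 + (-7*s(√(6 - 3))*(-7))/4849 = 45/2832 + (-7*(-2 + √(6 - 3))/(1 + √(6 - 3))*(-7))/4849 = 45*(1/2832) + (-7*(-2 + √3)/(1 + √3)*(-7))*(1/4849) = 15/944 + (-7*(-2 + √3)/(1 + √3)*(-7))*(1/4849) = 15/944 + (49*(-2 + √3)/(1 + √3))*(1/4849) = 15/944 + 49*(-2 + √3)/(4849*(1 + √3))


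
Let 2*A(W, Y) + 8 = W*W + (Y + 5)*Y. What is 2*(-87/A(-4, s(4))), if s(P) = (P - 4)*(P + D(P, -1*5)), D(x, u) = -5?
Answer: -87/2 ≈ -43.500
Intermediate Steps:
s(P) = (-5 + P)*(-4 + P) (s(P) = (P - 4)*(P - 5) = (-4 + P)*(-5 + P) = (-5 + P)*(-4 + P))
A(W, Y) = -4 + W**2/2 + Y*(5 + Y)/2 (A(W, Y) = -4 + (W*W + (Y + 5)*Y)/2 = -4 + (W**2 + (5 + Y)*Y)/2 = -4 + (W**2 + Y*(5 + Y))/2 = -4 + (W**2/2 + Y*(5 + Y)/2) = -4 + W**2/2 + Y*(5 + Y)/2)
2*(-87/A(-4, s(4))) = 2*(-87/(-4 + (1/2)*(-4)**2 + (20 + 4**2 - 9*4)**2/2 + 5*(20 + 4**2 - 9*4)/2)) = 2*(-87/(-4 + (1/2)*16 + (20 + 16 - 36)**2/2 + 5*(20 + 16 - 36)/2)) = 2*(-87/(-4 + 8 + (1/2)*0**2 + (5/2)*0)) = 2*(-87/(-4 + 8 + (1/2)*0 + 0)) = 2*(-87/(-4 + 8 + 0 + 0)) = 2*(-87/4) = -87/2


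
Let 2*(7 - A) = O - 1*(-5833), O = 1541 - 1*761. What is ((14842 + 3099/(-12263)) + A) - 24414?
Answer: -315692607/24526 ≈ -12872.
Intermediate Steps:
O = 780 (O = 1541 - 761 = 780)
A = -6599/2 (A = 7 - (780 - 1*(-5833))/2 = 7 - (780 + 5833)/2 = 7 - ½*6613 = 7 - 6613/2 = -6599/2 ≈ -3299.5)
((14842 + 3099/(-12263)) + A) - 24414 = ((14842 + 3099/(-12263)) - 6599/2) - 24414 = ((14842 + 3099*(-1/12263)) - 6599/2) - 24414 = ((14842 - 3099/12263) - 6599/2) - 24414 = (182004347/12263 - 6599/2) - 24414 = 283085157/24526 - 24414 = -315692607/24526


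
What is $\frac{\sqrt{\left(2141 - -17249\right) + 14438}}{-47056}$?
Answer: $- \frac{\sqrt{8457}}{23528} \approx -0.0039086$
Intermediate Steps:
$\frac{\sqrt{\left(2141 - -17249\right) + 14438}}{-47056} = \sqrt{\left(2141 + 17249\right) + 14438} \left(- \frac{1}{47056}\right) = \sqrt{19390 + 14438} \left(- \frac{1}{47056}\right) = \sqrt{33828} \left(- \frac{1}{47056}\right) = 2 \sqrt{8457} \left(- \frac{1}{47056}\right) = - \frac{\sqrt{8457}}{23528}$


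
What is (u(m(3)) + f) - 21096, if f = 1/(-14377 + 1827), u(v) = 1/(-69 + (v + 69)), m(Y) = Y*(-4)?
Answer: -1588535081/75300 ≈ -21096.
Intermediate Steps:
m(Y) = -4*Y
u(v) = 1/v (u(v) = 1/(-69 + (69 + v)) = 1/v)
f = -1/12550 (f = 1/(-12550) = -1/12550 ≈ -7.9681e-5)
(u(m(3)) + f) - 21096 = (1/(-4*3) - 1/12550) - 21096 = (1/(-12) - 1/12550) - 21096 = (-1/12 - 1/12550) - 21096 = -6281/75300 - 21096 = -1588535081/75300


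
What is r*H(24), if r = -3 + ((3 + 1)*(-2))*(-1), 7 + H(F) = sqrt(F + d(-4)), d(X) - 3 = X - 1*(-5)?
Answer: -35 + 10*sqrt(7) ≈ -8.5425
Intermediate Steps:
d(X) = 8 + X (d(X) = 3 + (X - 1*(-5)) = 3 + (X + 5) = 3 + (5 + X) = 8 + X)
H(F) = -7 + sqrt(4 + F) (H(F) = -7 + sqrt(F + (8 - 4)) = -7 + sqrt(F + 4) = -7 + sqrt(4 + F))
r = 5 (r = -3 + (4*(-2))*(-1) = -3 - 8*(-1) = -3 + 8 = 5)
r*H(24) = 5*(-7 + sqrt(4 + 24)) = 5*(-7 + sqrt(28)) = 5*(-7 + 2*sqrt(7)) = -35 + 10*sqrt(7)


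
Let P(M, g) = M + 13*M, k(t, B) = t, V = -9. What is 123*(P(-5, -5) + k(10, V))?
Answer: -7380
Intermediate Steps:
P(M, g) = 14*M
123*(P(-5, -5) + k(10, V)) = 123*(14*(-5) + 10) = 123*(-70 + 10) = 123*(-60) = -7380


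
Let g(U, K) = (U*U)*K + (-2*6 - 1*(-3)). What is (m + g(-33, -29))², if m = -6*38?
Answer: 1012385124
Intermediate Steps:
g(U, K) = -9 + K*U² (g(U, K) = U²*K + (-12 + 3) = K*U² - 9 = -9 + K*U²)
m = -228
(m + g(-33, -29))² = (-228 + (-9 - 29*(-33)²))² = (-228 + (-9 - 29*1089))² = (-228 + (-9 - 31581))² = (-228 - 31590)² = (-31818)² = 1012385124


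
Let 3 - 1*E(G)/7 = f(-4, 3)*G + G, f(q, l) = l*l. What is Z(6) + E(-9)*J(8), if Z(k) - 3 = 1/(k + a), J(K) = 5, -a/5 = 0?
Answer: 19549/6 ≈ 3258.2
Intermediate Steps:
a = 0 (a = -5*0 = 0)
Z(k) = 3 + 1/k (Z(k) = 3 + 1/(k + 0) = 3 + 1/k)
f(q, l) = l**2
E(G) = 21 - 70*G (E(G) = 21 - 7*(3**2*G + G) = 21 - 7*(9*G + G) = 21 - 70*G)
Z(6) + E(-9)*J(8) = (3 + 1/6) + (21 - 70*(-9))*5 = (3 + 1/6) + (21 + 630)*5 = 19/6 + 651*5 = 19/6 + 3255 = 19549/6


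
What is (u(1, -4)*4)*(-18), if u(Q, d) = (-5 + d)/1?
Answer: 648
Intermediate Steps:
u(Q, d) = -5 + d (u(Q, d) = (-5 + d)*1 = -5 + d)
(u(1, -4)*4)*(-18) = ((-5 - 4)*4)*(-18) = -9*4*(-18) = -36*(-18) = 648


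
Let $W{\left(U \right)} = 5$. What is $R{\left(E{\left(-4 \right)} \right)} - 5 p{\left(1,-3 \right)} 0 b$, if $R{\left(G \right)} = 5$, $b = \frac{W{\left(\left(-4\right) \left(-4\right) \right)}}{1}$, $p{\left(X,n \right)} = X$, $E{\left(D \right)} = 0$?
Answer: $0$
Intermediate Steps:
$b = 5$ ($b = \frac{5}{1} = 5 \cdot 1 = 5$)
$R{\left(E{\left(-4 \right)} \right)} - 5 p{\left(1,-3 \right)} 0 b = 5 \left(-5\right) 1 \cdot 0 \cdot 5 = 5 \left(\left(-5\right) 0\right) 5 = 5 \cdot 0 \cdot 5 = 0 \cdot 5 = 0$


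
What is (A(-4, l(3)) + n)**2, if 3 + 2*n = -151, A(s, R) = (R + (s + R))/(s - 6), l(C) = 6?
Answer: 151321/25 ≈ 6052.8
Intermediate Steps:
A(s, R) = (s + 2*R)/(-6 + s) (A(s, R) = (R + (R + s))/(-6 + s) = (s + 2*R)/(-6 + s))
n = -77 (n = -3/2 + (1/2)*(-151) = -3/2 - 151/2 = -77)
(A(-4, l(3)) + n)**2 = ((-4 + 2*6)/(-6 - 4) - 77)**2 = ((-4 + 12)/(-10) - 77)**2 = (-1/10*8 - 77)**2 = (-4/5 - 77)**2 = (-389/5)**2 = 151321/25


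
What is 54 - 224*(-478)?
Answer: 107126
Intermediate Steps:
54 - 224*(-478) = 54 + 107072 = 107126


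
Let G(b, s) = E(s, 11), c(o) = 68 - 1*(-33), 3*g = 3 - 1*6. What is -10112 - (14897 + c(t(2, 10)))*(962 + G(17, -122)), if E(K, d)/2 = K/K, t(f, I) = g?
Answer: -14468184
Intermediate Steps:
g = -1 (g = (3 - 1*6)/3 = (3 - 6)/3 = (1/3)*(-3) = -1)
t(f, I) = -1
c(o) = 101 (c(o) = 68 + 33 = 101)
E(K, d) = 2 (E(K, d) = 2*(K/K) = 2*1 = 2)
G(b, s) = 2
-10112 - (14897 + c(t(2, 10)))*(962 + G(17, -122)) = -10112 - (14897 + 101)*(962 + 2) = -10112 - 14998*964 = -10112 - 1*14458072 = -10112 - 14458072 = -14468184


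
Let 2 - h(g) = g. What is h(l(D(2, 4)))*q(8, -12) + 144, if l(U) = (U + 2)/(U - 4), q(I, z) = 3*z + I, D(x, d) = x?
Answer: 32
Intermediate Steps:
q(I, z) = I + 3*z
l(U) = (2 + U)/(-4 + U)
h(g) = 2 - g
h(l(D(2, 4)))*q(8, -12) + 144 = (2 - (2 + 2)/(-4 + 2))*(8 + 3*(-12)) + 144 = (2 - 4/(-2))*(8 - 36) + 144 = (2 - (-1)*4/2)*(-28) + 144 = (2 - 1*(-2))*(-28) + 144 = (2 + 2)*(-28) + 144 = 4*(-28) + 144 = -112 + 144 = 32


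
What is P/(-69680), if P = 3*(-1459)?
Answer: 4377/69680 ≈ 0.062816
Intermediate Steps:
P = -4377
P/(-69680) = -4377/(-69680) = -4377*(-1/69680) = 4377/69680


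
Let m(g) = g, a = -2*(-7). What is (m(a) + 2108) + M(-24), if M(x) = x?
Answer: 2098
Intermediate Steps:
a = 14
(m(a) + 2108) + M(-24) = (14 + 2108) - 24 = 2122 - 24 = 2098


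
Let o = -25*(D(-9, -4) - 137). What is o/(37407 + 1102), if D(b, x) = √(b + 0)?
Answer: 3425/38509 - 75*I/38509 ≈ 0.08894 - 0.0019476*I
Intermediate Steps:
D(b, x) = √b
o = 3425 - 75*I (o = -25*(√(-9) - 137) = -25*(3*I - 137) = -25*(-137 + 3*I) = 3425 - 75*I ≈ 3425.0 - 75.0*I)
o/(37407 + 1102) = (3425 - 75*I)/(37407 + 1102) = (3425 - 75*I)/38509 = (3425 - 75*I)*(1/38509) = 3425/38509 - 75*I/38509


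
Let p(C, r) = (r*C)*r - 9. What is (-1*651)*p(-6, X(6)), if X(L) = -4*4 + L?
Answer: 396459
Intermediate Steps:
X(L) = -16 + L
p(C, r) = -9 + C*r**2 (p(C, r) = (C*r)*r - 9 = C*r**2 - 9 = -9 + C*r**2)
(-1*651)*p(-6, X(6)) = (-1*651)*(-9 - 6*(-16 + 6)**2) = -651*(-9 - 6*(-10)**2) = -651*(-9 - 6*100) = -651*(-9 - 600) = -651*(-609) = 396459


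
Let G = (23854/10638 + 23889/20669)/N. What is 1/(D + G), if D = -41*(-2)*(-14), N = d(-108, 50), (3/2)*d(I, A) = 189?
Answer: -6926119893/7950998844787 ≈ -0.00087110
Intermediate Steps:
d(I, A) = 126 (d(I, A) = (⅔)*189 = 126)
N = 126
D = -1148 (D = 82*(-14) = -1148)
G = 186792377/6926119893 (G = (23854/10638 + 23889/20669)/126 = (23854*(1/10638) + 23889*(1/20669))*(1/126) = (11927/5319 + 23889/20669)*(1/126) = (373584754/109938411)*(1/126) = 186792377/6926119893 ≈ 0.026969)
1/(D + G) = 1/(-1148 + 186792377/6926119893) = 1/(-7950998844787/6926119893) = -6926119893/7950998844787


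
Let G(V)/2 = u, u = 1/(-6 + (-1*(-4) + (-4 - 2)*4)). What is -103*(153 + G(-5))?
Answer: -204764/13 ≈ -15751.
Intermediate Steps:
u = -1/26 (u = 1/(-6 + (4 - 6*4)) = 1/(-6 + (4 - 24)) = 1/(-6 - 20) = 1/(-26) = -1/26 ≈ -0.038462)
G(V) = -1/13 (G(V) = 2*(-1/26) = -1/13)
-103*(153 + G(-5)) = -103*(153 - 1/13) = -103*1988/13 = -204764/13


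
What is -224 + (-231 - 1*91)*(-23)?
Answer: 7182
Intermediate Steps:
-224 + (-231 - 1*91)*(-23) = -224 + (-231 - 91)*(-23) = -224 - 322*(-23) = -224 + 7406 = 7182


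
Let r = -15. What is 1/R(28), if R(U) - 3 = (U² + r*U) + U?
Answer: 1/395 ≈ 0.0025316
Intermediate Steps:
R(U) = 3 + U² - 14*U (R(U) = 3 + ((U² - 15*U) + U) = 3 + (U² - 14*U) = 3 + U² - 14*U)
1/R(28) = 1/(3 + 28² - 14*28) = 1/(3 + 784 - 392) = 1/395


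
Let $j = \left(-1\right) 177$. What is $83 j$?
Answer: $-14691$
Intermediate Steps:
$j = -177$
$83 j = 83 \left(-177\right) = -14691$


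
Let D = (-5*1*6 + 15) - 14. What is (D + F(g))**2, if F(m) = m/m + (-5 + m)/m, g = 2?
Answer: 3481/4 ≈ 870.25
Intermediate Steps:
D = -29 (D = (-5*6 + 15) - 14 = (-30 + 15) - 14 = -15 - 14 = -29)
F(m) = 1 + (-5 + m)/m
(D + F(g))**2 = (-29 + (2 - 5/2))**2 = (-29 - 1/2)**2 = (-59/2)**2 = 3481/4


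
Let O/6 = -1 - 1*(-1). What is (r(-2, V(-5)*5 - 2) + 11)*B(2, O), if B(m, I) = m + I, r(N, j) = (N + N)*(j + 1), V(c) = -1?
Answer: 70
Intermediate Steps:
r(N, j) = 2*N*(1 + j) (r(N, j) = (2*N)*(1 + j) = 2*N*(1 + j))
O = 0 (O = 6*(-1 - 1*(-1)) = 6*(-1 + 1) = 6*0 = 0)
B(m, I) = I + m
(r(-2, V(-5)*5 - 2) + 11)*B(2, O) = (2*(-2)*(1 + (-1*5 - 2)) + 11)*(0 + 2) = (2*(-2)*(1 + (-5 - 2)) + 11)*2 = (2*(-2)*(1 - 7) + 11)*2 = (2*(-2)*(-6) + 11)*2 = (24 + 11)*2 = 35*2 = 70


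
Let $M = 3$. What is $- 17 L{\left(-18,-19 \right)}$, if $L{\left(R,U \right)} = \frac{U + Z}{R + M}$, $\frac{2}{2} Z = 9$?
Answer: $- \frac{34}{3} \approx -11.333$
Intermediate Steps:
$Z = 9$
$L{\left(R,U \right)} = \frac{9 + U}{3 + R}$ ($L{\left(R,U \right)} = \frac{U + 9}{R + 3} = \frac{9 + U}{3 + R}$)
$- 17 L{\left(-18,-19 \right)} = - 17 \frac{9 - 19}{3 - 18} = - 17 \frac{1}{-15} \left(-10\right) = - 17 \left(\left(- \frac{1}{15}\right) \left(-10\right)\right) = \left(-17\right) \frac{2}{3} = - \frac{34}{3}$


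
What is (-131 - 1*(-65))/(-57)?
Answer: 22/19 ≈ 1.1579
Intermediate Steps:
(-131 - 1*(-65))/(-57) = (-131 + 65)*(-1/57) = -66*(-1/57) = 22/19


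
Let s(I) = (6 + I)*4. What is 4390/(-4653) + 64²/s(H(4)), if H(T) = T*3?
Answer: 260314/4653 ≈ 55.945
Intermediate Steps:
H(T) = 3*T
s(I) = 24 + 4*I
4390/(-4653) + 64²/s(H(4)) = 4390/(-4653) + 64²/(24 + 4*(3*4)) = 4390*(-1/4653) + 4096/(24 + 4*12) = -4390/4653 + 4096/(24 + 48) = -4390/4653 + 4096/72 = -4390/4653 + 4096*(1/72) = -4390/4653 + 512/9 = 260314/4653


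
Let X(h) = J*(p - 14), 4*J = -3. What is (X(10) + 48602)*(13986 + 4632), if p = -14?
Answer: 905263014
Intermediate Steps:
J = -¾ (J = (¼)*(-3) = -¾ ≈ -0.75000)
X(h) = 21 (X(h) = -3*(-14 - 14)/4 = -¾*(-28) = 21)
(X(10) + 48602)*(13986 + 4632) = (21 + 48602)*(13986 + 4632) = 48623*18618 = 905263014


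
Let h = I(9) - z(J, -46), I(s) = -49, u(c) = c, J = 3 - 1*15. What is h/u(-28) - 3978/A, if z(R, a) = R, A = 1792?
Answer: -115/128 ≈ -0.89844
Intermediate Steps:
J = -12 (J = 3 - 15 = -12)
h = -37 (h = -49 - 1*(-12) = -49 + 12 = -37)
h/u(-28) - 3978/A = -37/(-28) - 3978/1792 = -37*(-1/28) - 3978*1/1792 = 37/28 - 1989/896 = -115/128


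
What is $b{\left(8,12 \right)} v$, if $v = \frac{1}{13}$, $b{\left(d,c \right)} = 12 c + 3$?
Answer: $\frac{147}{13} \approx 11.308$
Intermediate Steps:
$b{\left(d,c \right)} = 3 + 12 c$
$v = \frac{1}{13} \approx 0.076923$
$b{\left(8,12 \right)} v = \left(3 + 12 \cdot 12\right) \frac{1}{13} = \left(3 + 144\right) \frac{1}{13} = 147 \cdot \frac{1}{13} = \frac{147}{13}$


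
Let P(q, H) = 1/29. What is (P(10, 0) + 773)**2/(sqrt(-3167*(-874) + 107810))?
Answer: 125641681*sqrt(718942)/302315111 ≈ 352.39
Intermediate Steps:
P(q, H) = 1/29
(P(10, 0) + 773)**2/(sqrt(-3167*(-874) + 107810)) = (1/29 + 773)**2/(sqrt(-3167*(-874) + 107810)) = (22418/29)**2/(sqrt(2767958 + 107810)) = 502566724/(841*(sqrt(2875768))) = 502566724/(841*((2*sqrt(718942)))) = 502566724*(sqrt(718942)/1437884)/841 = 125641681*sqrt(718942)/302315111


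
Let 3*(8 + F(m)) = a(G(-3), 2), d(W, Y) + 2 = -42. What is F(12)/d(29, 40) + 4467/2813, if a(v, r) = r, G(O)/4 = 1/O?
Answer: 29615/16878 ≈ 1.7547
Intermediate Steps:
G(O) = 4/O
d(W, Y) = -44 (d(W, Y) = -2 - 42 = -44)
F(m) = -22/3 (F(m) = -8 + (⅓)*2 = -8 + ⅔ = -22/3)
F(12)/d(29, 40) + 4467/2813 = -22/3/(-44) + 4467/2813 = -22/3*(-1/44) + 4467*(1/2813) = ⅙ + 4467/2813 = 29615/16878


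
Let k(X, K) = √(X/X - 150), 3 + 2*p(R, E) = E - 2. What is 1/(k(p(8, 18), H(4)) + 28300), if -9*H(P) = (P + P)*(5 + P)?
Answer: 28300/800890149 - I*√149/800890149 ≈ 3.5336e-5 - 1.5241e-8*I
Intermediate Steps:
p(R, E) = -5/2 + E/2 (p(R, E) = -3/2 + (E - 2)/2 = -3/2 + (-2 + E)/2 = -3/2 + (-1 + E/2) = -5/2 + E/2)
H(P) = -2*P*(5 + P)/9 (H(P) = -(P + P)*(5 + P)/9 = -2*P*(5 + P)/9)
k(X, K) = I*√149 (k(X, K) = √(1 - 150) = √(-149) = I*√149)
1/(k(p(8, 18), H(4)) + 28300) = 1/(I*√149 + 28300) = 1/(28300 + I*√149)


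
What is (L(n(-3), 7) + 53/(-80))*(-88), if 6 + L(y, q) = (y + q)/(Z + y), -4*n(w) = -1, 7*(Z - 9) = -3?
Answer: 1269521/2470 ≈ 513.98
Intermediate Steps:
Z = 60/7 (Z = 9 + (⅐)*(-3) = 9 - 3/7 = 60/7 ≈ 8.5714)
n(w) = ¼ (n(w) = -¼*(-1) = ¼)
L(y, q) = -6 + (q + y)/(60/7 + y) (L(y, q) = -6 + (y + q)/(60/7 + y) = -6 + (q + y)/(60/7 + y))
(L(n(-3), 7) + 53/(-80))*(-88) = ((-360 - 35*¼ + 7*7)/(60 + 7*(¼)) + 53/(-80))*(-88) = ((-360 - 35/4 + 49)/(60 + 7/4) + 53*(-1/80))*(-88) = (-1279/4/(247/4) - 53/80)*(-88) = ((4/247)*(-1279/4) - 53/80)*(-88) = (-1279/247 - 53/80)*(-88) = -115411/19760*(-88) = 1269521/2470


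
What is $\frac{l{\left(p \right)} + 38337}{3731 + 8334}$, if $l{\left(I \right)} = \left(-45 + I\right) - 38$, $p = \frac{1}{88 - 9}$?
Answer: $\frac{3022067}{953135} \approx 3.1707$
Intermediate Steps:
$p = \frac{1}{79} \approx 0.012658$
$l{\left(I \right)} = -83 + I$
$\frac{l{\left(p \right)} + 38337}{3731 + 8334} = \frac{\left(-83 + \frac{1}{79}\right) + 38337}{3731 + 8334} = \frac{- \frac{6556}{79} + 38337}{12065} = \frac{3022067}{79} \cdot \frac{1}{12065} = \frac{3022067}{953135}$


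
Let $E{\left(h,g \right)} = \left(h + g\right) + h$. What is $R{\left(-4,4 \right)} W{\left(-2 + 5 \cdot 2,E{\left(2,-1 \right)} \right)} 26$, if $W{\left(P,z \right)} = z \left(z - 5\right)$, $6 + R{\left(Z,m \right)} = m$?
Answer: $312$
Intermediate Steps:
$R{\left(Z,m \right)} = -6 + m$
$E{\left(h,g \right)} = g + 2 h$ ($E{\left(h,g \right)} = \left(g + h\right) + h = g + 2 h$)
$W{\left(P,z \right)} = z \left(-5 + z\right)$
$R{\left(-4,4 \right)} W{\left(-2 + 5 \cdot 2,E{\left(2,-1 \right)} \right)} 26 = \left(-6 + 4\right) \left(-1 + 2 \cdot 2\right) \left(-5 + \left(-1 + 2 \cdot 2\right)\right) 26 = - 2 \left(-1 + 4\right) \left(-5 + \left(-1 + 4\right)\right) 26 = - 2 \cdot 3 \left(-5 + 3\right) 26 = - 2 \cdot 3 \left(-2\right) 26 = \left(-2\right) \left(-6\right) 26 = 12 \cdot 26 = 312$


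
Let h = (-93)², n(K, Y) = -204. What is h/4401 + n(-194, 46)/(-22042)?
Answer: 10641059/5389269 ≈ 1.9745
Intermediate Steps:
h = 8649
h/4401 + n(-194, 46)/(-22042) = 8649/4401 - 204/(-22042) = 8649*(1/4401) - 204*(-1/22042) = 961/489 + 102/11021 = 10641059/5389269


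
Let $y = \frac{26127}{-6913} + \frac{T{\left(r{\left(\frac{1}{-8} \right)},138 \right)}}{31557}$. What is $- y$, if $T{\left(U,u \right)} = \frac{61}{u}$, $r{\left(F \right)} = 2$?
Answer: $\frac{113779162289}{30105188658} \approx 3.7794$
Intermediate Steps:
$y = - \frac{113779162289}{30105188658}$ ($y = \frac{26127}{-6913} + \frac{61 \cdot \frac{1}{138}}{31557} = 26127 \left(- \frac{1}{6913}\right) + 61 \cdot \frac{1}{138} \cdot \frac{1}{31557} = - \frac{26127}{6913} + \frac{61}{138} \cdot \frac{1}{31557} = - \frac{26127}{6913} + \frac{61}{4354866} = - \frac{113779162289}{30105188658} \approx -3.7794$)
$- y = \left(-1\right) \left(- \frac{113779162289}{30105188658}\right) = \frac{113779162289}{30105188658}$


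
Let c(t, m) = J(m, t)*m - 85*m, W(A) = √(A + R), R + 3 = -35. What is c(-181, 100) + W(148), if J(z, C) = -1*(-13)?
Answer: -7200 + √110 ≈ -7189.5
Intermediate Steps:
R = -38 (R = -3 - 35 = -38)
W(A) = √(-38 + A) (W(A) = √(A - 38) = √(-38 + A))
J(z, C) = 13
c(t, m) = -72*m (c(t, m) = 13*m - 85*m = -72*m)
c(-181, 100) + W(148) = -72*100 + √(-38 + 148) = -7200 + √110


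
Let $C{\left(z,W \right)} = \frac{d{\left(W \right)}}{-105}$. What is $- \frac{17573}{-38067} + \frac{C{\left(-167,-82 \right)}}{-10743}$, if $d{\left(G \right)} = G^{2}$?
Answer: $\frac{6692856701}{14313382335} \approx 0.46759$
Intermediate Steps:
$C{\left(z,W \right)} = - \frac{W^{2}}{105}$ ($C{\left(z,W \right)} = \frac{W^{2}}{-105} = W^{2} \left(- \frac{1}{105}\right) = - \frac{W^{2}}{105}$)
$- \frac{17573}{-38067} + \frac{C{\left(-167,-82 \right)}}{-10743} = - \frac{17573}{-38067} + \frac{\left(- \frac{1}{105}\right) \left(-82\right)^{2}}{-10743} = \left(-17573\right) \left(- \frac{1}{38067}\right) + \left(- \frac{1}{105}\right) 6724 \left(- \frac{1}{10743}\right) = \frac{17573}{38067} - - \frac{6724}{1128015} = \frac{17573}{38067} + \frac{6724}{1128015} = \frac{6692856701}{14313382335}$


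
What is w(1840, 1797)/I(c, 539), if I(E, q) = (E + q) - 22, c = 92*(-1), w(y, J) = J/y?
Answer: 1797/782000 ≈ 0.0022980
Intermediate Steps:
c = -92
I(E, q) = -22 + E + q
w(1840, 1797)/I(c, 539) = (1797/1840)/(-22 - 92 + 539) = (1797*(1/1840))/425 = (1797/1840)*(1/425) = 1797/782000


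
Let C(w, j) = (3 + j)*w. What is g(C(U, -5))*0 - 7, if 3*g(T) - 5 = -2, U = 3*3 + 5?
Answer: -7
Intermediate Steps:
U = 14 (U = 9 + 5 = 14)
C(w, j) = w*(3 + j)
g(T) = 1 (g(T) = 5/3 + (⅓)*(-2) = 5/3 - ⅔ = 1)
g(C(U, -5))*0 - 7 = 1*0 - 7 = 0 - 7 = -7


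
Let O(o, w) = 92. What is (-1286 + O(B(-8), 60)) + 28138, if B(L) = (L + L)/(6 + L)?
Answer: 26944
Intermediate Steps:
B(L) = 2*L/(6 + L) (B(L) = (2*L)/(6 + L) = 2*L/(6 + L))
(-1286 + O(B(-8), 60)) + 28138 = (-1286 + 92) + 28138 = -1194 + 28138 = 26944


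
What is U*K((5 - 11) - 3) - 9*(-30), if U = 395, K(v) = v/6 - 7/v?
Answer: -275/18 ≈ -15.278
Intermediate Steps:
K(v) = -7/v + v/6 (K(v) = v*(⅙) - 7/v = v/6 - 7/v = -7/v + v/6)
U*K((5 - 11) - 3) - 9*(-30) = 395*(-7/((5 - 11) - 3) + ((5 - 11) - 3)/6) - 9*(-30) = 395*(-7/(-6 - 3) + (-6 - 3)/6) + 270 = 395*(-7/(-9) + (⅙)*(-9)) + 270 = 395*(-7*(-⅑) - 3/2) + 270 = 395*(7/9 - 3/2) + 270 = 395*(-13/18) + 270 = -5135/18 + 270 = -275/18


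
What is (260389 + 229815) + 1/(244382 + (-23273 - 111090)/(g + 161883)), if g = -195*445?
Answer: 8997649759059280/18354908893 ≈ 4.9020e+5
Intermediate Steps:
g = -86775
(260389 + 229815) + 1/(244382 + (-23273 - 111090)/(g + 161883)) = (260389 + 229815) + 1/(244382 + (-23273 - 111090)/(-86775 + 161883)) = 490204 + 1/(244382 - 134363/75108) = 490204 + 1/(18354908893/75108) = 490204 + 75108/18354908893 = 8997649759059280/18354908893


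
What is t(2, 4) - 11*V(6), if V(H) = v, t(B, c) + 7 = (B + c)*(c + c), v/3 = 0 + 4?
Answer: -91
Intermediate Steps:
v = 12 (v = 3*(0 + 4) = 3*4 = 12)
t(B, c) = -7 + 2*c*(B + c) (t(B, c) = -7 + (B + c)*(c + c) = -7 + (B + c)*(2*c) = -7 + 2*c*(B + c))
V(H) = 12
t(2, 4) - 11*V(6) = (-7 + 2*4² + 2*2*4) - 11*12 = (-7 + 2*16 + 16) - 132 = (-7 + 32 + 16) - 132 = 41 - 132 = -91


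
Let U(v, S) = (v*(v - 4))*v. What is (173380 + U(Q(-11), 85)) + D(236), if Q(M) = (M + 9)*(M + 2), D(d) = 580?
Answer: 178496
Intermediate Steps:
Q(M) = (2 + M)*(9 + M) (Q(M) = (9 + M)*(2 + M) = (2 + M)*(9 + M))
U(v, S) = v²*(-4 + v) (U(v, S) = (v*(-4 + v))*v = v²*(-4 + v))
(173380 + U(Q(-11), 85)) + D(236) = (173380 + (18 + (-11)² + 11*(-11))²*(-4 + (18 + (-11)² + 11*(-11)))) + 580 = (173380 + (18 + 121 - 121)²*(-4 + (18 + 121 - 121))) + 580 = (173380 + 18²*(-4 + 18)) + 580 = (173380 + 324*14) + 580 = (173380 + 4536) + 580 = 177916 + 580 = 178496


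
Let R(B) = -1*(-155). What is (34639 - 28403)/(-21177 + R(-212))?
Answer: -3118/10511 ≈ -0.29664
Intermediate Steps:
R(B) = 155
(34639 - 28403)/(-21177 + R(-212)) = (34639 - 28403)/(-21177 + 155) = 6236/(-21022) = 6236*(-1/21022) = -3118/10511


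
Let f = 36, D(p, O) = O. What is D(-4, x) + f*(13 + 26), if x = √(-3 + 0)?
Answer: 1404 + I*√3 ≈ 1404.0 + 1.732*I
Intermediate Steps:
x = I*√3 (x = √(-3) = I*√3 ≈ 1.732*I)
D(-4, x) + f*(13 + 26) = I*√3 + 36*(13 + 26) = I*√3 + 36*39 = I*√3 + 1404 = 1404 + I*√3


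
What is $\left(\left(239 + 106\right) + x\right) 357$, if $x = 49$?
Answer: $140658$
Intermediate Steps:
$\left(\left(239 + 106\right) + x\right) 357 = \left(\left(239 + 106\right) + 49\right) 357 = \left(345 + 49\right) 357 = 394 \cdot 357 = 140658$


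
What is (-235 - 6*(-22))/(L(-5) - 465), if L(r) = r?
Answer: 103/470 ≈ 0.21915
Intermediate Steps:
(-235 - 6*(-22))/(L(-5) - 465) = (-235 - 6*(-22))/(-5 - 465) = (-235 + 132)/(-470) = -103*(-1/470) = 103/470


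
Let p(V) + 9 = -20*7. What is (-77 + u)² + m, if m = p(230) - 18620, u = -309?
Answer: 130227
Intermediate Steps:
p(V) = -149 (p(V) = -9 - 20*7 = -9 - 140 = -149)
m = -18769 (m = -149 - 18620 = -18769)
(-77 + u)² + m = (-77 - 309)² - 18769 = (-386)² - 18769 = 148996 - 18769 = 130227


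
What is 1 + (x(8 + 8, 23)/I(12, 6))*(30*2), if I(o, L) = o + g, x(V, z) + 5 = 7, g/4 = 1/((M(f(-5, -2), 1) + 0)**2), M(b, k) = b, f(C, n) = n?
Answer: 133/13 ≈ 10.231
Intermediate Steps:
g = 1 (g = 4/((-2 + 0)**2) = 4/((-2)**2) = 4/4 = 4*(1/4) = 1)
x(V, z) = 2 (x(V, z) = -5 + 7 = 2)
I(o, L) = 1 + o (I(o, L) = o + 1 = 1 + o)
1 + (x(8 + 8, 23)/I(12, 6))*(30*2) = 1 + (2/(1 + 12))*(30*2) = 1 + (2/13)*60 = 1 + 120/13 = 133/13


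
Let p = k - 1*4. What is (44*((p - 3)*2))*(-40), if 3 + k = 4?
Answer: 21120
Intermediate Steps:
k = 1 (k = -3 + 4 = 1)
p = -3 (p = 1 - 1*4 = 1 - 4 = -3)
(44*((p - 3)*2))*(-40) = (44*((-3 - 3)*2))*(-40) = (44*(-6*2))*(-40) = (44*(-12))*(-40) = -528*(-40) = 21120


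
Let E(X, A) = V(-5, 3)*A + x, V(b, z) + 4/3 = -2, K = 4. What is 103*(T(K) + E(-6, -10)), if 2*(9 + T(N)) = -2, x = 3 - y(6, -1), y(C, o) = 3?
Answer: 7210/3 ≈ 2403.3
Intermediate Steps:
V(b, z) = -10/3 (V(b, z) = -4/3 - 2 = -10/3)
x = 0 (x = 3 - 1*3 = 3 - 3 = 0)
T(N) = -10 (T(N) = -9 + (½)*(-2) = -9 - 1 = -10)
E(X, A) = -10*A/3 (E(X, A) = -10*A/3 + 0 = -10*A/3)
103*(T(K) + E(-6, -10)) = 103*(-10 - 10/3*(-10)) = 103*(-10 + 100/3) = 103*(70/3) = 7210/3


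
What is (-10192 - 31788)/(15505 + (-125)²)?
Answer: -4198/3113 ≈ -1.3485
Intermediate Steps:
(-10192 - 31788)/(15505 + (-125)²) = -41980/(15505 + 15625) = -41980/31130 = -41980*1/31130 = -4198/3113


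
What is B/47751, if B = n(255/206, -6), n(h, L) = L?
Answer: -2/15917 ≈ -0.00012565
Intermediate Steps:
B = -6
B/47751 = -6/47751 = -6*1/47751 = -2/15917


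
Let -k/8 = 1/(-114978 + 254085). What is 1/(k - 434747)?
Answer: -139107/60476350937 ≈ -2.3002e-6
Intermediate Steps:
k = -8/139107 (k = -8/(-114978 + 254085) = -8/139107 ≈ -5.7510e-5)
1/(k - 434747) = 1/(-8/139107 - 434747) = 1/(-60476350937/139107) = -139107/60476350937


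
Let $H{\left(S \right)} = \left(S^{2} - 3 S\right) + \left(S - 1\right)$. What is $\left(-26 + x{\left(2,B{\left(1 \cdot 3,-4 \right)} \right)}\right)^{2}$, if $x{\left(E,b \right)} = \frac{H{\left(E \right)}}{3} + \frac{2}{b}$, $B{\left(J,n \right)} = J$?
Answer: $\frac{5929}{9} \approx 658.78$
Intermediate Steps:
$H{\left(S \right)} = -1 + S^{2} - 2 S$ ($H{\left(S \right)} = \left(S^{2} - 3 S\right) + \left(-1 + S\right) = -1 + S^{2} - 2 S$)
$x{\left(E,b \right)} = - \frac{1}{3} + \frac{2}{b} - \frac{2 E}{3} + \frac{E^{2}}{3}$ ($x{\left(E,b \right)} = \frac{-1 + E^{2} - 2 E}{3} + \frac{2}{b} = \left(-1 + E^{2} - 2 E\right) \frac{1}{3} + \frac{2}{b} = \left(- \frac{1}{3} - \frac{2 E}{3} + \frac{E^{2}}{3}\right) + \frac{2}{b} = - \frac{1}{3} + \frac{2}{b} - \frac{2 E}{3} + \frac{E^{2}}{3}$)
$\left(-26 + x{\left(2,B{\left(1 \cdot 3,-4 \right)} \right)}\right)^{2} = \left(-26 + \frac{6 + 1 \cdot 3 \left(-1 + 2^{2} - 4\right)}{3 \cdot 1 \cdot 3}\right)^{2} = \left(-26 + \frac{6 + 3 \left(-1 + 4 - 4\right)}{3 \cdot 3}\right)^{2} = \left(-26 + \frac{1}{3} \cdot \frac{1}{3} \left(6 + 3 \left(-1\right)\right)\right)^{2} = \left(-26 + \frac{1}{3} \cdot \frac{1}{3} \left(6 - 3\right)\right)^{2} = \left(-26 + \frac{1}{3} \cdot \frac{1}{3} \cdot 3\right)^{2} = \left(-26 + \frac{1}{3}\right)^{2} = \left(- \frac{77}{3}\right)^{2} = \frac{5929}{9}$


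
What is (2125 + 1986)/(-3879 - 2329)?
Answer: -4111/6208 ≈ -0.66221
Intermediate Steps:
(2125 + 1986)/(-3879 - 2329) = 4111/(-6208) = 4111*(-1/6208) = -4111/6208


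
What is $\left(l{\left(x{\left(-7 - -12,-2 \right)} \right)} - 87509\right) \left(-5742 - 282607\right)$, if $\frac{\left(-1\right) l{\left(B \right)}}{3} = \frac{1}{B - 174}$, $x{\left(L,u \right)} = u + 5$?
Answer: $\frac{1438288272188}{57} \approx 2.5233 \cdot 10^{10}$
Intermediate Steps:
$x{\left(L,u \right)} = 5 + u$
$l{\left(B \right)} = - \frac{3}{-174 + B}$ ($l{\left(B \right)} = - \frac{3}{B - 174} = - \frac{3}{-174 + B}$)
$\left(l{\left(x{\left(-7 - -12,-2 \right)} \right)} - 87509\right) \left(-5742 - 282607\right) = \left(- \frac{3}{-174 + \left(5 - 2\right)} - 87509\right) \left(-5742 - 282607\right) = \left(- \frac{3}{-174 + 3} - 87509\right) \left(-288349\right) = \left(- \frac{3}{-171} - 87509\right) \left(-288349\right) = \left(\left(-3\right) \left(- \frac{1}{171}\right) - 87509\right) \left(-288349\right) = \left(\frac{1}{57} - 87509\right) \left(-288349\right) = \left(- \frac{4988012}{57}\right) \left(-288349\right) = \frac{1438288272188}{57}$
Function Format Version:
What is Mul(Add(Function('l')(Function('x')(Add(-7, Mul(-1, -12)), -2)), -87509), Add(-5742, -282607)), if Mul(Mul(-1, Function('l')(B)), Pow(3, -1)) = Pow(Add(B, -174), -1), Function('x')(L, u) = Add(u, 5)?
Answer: Rational(1438288272188, 57) ≈ 2.5233e+10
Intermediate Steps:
Function('x')(L, u) = Add(5, u)
Function('l')(B) = Mul(-3, Pow(Add(-174, B), -1)) (Function('l')(B) = Mul(-3, Pow(Add(B, -174), -1)) = Mul(-3, Pow(Add(-174, B), -1)))
Mul(Add(Function('l')(Function('x')(Add(-7, Mul(-1, -12)), -2)), -87509), Add(-5742, -282607)) = Mul(Add(Mul(-3, Pow(Add(-174, Add(5, -2)), -1)), -87509), Add(-5742, -282607)) = Mul(Add(Mul(-3, Pow(Add(-174, 3), -1)), -87509), -288349) = Mul(Add(Mul(-3, Pow(-171, -1)), -87509), -288349) = Mul(Add(Mul(-3, Rational(-1, 171)), -87509), -288349) = Mul(Add(Rational(1, 57), -87509), -288349) = Mul(Rational(-4988012, 57), -288349) = Rational(1438288272188, 57)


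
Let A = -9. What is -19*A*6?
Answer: 1026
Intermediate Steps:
-19*A*6 = -19*(-9)*6 = 171*6 = 1026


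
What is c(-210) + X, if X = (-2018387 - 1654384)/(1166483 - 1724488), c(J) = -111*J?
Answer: 13010769321/558005 ≈ 23317.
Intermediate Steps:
X = 3672771/558005 (X = -3672771/(-558005) = -3672771*(-1/558005) = 3672771/558005 ≈ 6.5820)
c(-210) + X = -111*(-210) + 3672771/558005 = 23310 + 3672771/558005 = 13010769321/558005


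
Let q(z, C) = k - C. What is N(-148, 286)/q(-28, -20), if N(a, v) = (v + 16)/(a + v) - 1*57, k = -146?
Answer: 1891/4347 ≈ 0.43501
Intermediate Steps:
N(a, v) = -57 + (16 + v)/(a + v) (N(a, v) = (16 + v)/(a + v) - 57 = -57 + (16 + v)/(a + v))
q(z, C) = -146 - C
N(-148, 286)/q(-28, -20) = ((16 - 57*(-148) - 56*286)/(-148 + 286))/(-146 - 1*(-20)) = ((16 + 8436 - 16016)/138)/(-146 + 20) = ((1/138)*(-7564))/(-126) = -3782/69*(-1/126) = 1891/4347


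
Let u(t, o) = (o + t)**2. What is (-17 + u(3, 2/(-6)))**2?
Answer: 7921/81 ≈ 97.790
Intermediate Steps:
(-17 + u(3, 2/(-6)))**2 = (-17 + (2/(-6) + 3)**2)**2 = (-17 + (2*(-1/6) + 3)**2)**2 = (-17 + (-1/3 + 3)**2)**2 = (-17 + (8/3)**2)**2 = (-17 + 64/9)**2 = (-89/9)**2 = 7921/81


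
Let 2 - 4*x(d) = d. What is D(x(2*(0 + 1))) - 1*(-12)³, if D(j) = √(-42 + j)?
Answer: 1728 + I*√42 ≈ 1728.0 + 6.4807*I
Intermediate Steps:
x(d) = ½ - d/4
D(x(2*(0 + 1))) - 1*(-12)³ = √(-42 + (½ - (0 + 1)/2)) - 1*(-12)³ = √(-42 + (½ - 1/2)) - 1*(-1728) = √(-42 + (½ - ¼*2)) + 1728 = √(-42 + (½ - ½)) + 1728 = √(-42 + 0) + 1728 = √(-42) + 1728 = I*√42 + 1728 = 1728 + I*√42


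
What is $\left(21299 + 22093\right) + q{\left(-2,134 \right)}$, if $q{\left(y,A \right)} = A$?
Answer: $43526$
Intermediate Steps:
$\left(21299 + 22093\right) + q{\left(-2,134 \right)} = \left(21299 + 22093\right) + 134 = 43392 + 134 = 43526$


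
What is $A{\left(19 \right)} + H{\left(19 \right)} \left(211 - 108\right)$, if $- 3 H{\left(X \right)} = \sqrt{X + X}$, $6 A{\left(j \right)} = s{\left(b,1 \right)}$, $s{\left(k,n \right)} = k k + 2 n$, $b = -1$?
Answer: $\frac{1}{2} - \frac{103 \sqrt{38}}{3} \approx -211.14$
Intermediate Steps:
$s{\left(k,n \right)} = k^{2} + 2 n$
$A{\left(j \right)} = \frac{1}{2}$ ($A{\left(j \right)} = \frac{\left(-1\right)^{2} + 2 \cdot 1}{6} = \frac{1 + 2}{6} = \frac{1}{6} \cdot 3 = \frac{1}{2}$)
$H{\left(X \right)} = - \frac{\sqrt{2} \sqrt{X}}{3}$ ($H{\left(X \right)} = - \frac{\sqrt{X + X}}{3} = - \frac{\sqrt{2 X}}{3} = - \frac{\sqrt{2} \sqrt{X}}{3}$)
$A{\left(19 \right)} + H{\left(19 \right)} \left(211 - 108\right) = \frac{1}{2} + - \frac{\sqrt{2} \sqrt{19}}{3} \left(211 - 108\right) = \frac{1}{2} + - \frac{\sqrt{38}}{3} \cdot 103 = \frac{1}{2} - \frac{103 \sqrt{38}}{3}$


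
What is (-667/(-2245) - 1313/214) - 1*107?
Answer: -54210957/480430 ≈ -112.84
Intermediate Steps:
(-667/(-2245) - 1313/214) - 1*107 = (-667*(-1/2245) - 1313*1/214) - 107 = (667/2245 - 1313/214) - 107 = -2804947/480430 - 107 = -54210957/480430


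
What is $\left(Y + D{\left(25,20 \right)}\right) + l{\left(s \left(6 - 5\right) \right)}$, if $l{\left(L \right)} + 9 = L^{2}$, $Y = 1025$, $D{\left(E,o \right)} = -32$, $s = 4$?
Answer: $1000$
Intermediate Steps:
$l{\left(L \right)} = -9 + L^{2}$
$\left(Y + D{\left(25,20 \right)}\right) + l{\left(s \left(6 - 5\right) \right)} = \left(1025 - 32\right) - \left(9 - \left(4 \left(6 - 5\right)\right)^{2}\right) = 993 - \left(9 - \left(4 \cdot 1\right)^{2}\right) = 993 - \left(9 - 4^{2}\right) = 993 + \left(-9 + 16\right) = 993 + 7 = 1000$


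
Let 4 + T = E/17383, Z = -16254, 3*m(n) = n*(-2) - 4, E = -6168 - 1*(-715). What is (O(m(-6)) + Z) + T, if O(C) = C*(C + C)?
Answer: -2541339379/156447 ≈ -16244.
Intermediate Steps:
E = -5453 (E = -6168 + 715 = -5453)
m(n) = -4/3 - 2*n/3 (m(n) = (n*(-2) - 4)/3 = (-2*n - 4)/3 = (-4 - 2*n)/3 = -4/3 - 2*n/3)
O(C) = 2*C² (O(C) = C*(2*C) = 2*C²)
T = -74985/17383 (T = -4 - 5453/17383 = -74985/17383 ≈ -4.3137)
(O(m(-6)) + Z) + T = (2*(-4/3 - ⅔*(-6))² - 16254) - 74985/17383 = (2*(-4/3 + 4)² - 16254) - 74985/17383 = (2*(8/3)² - 16254) - 74985/17383 = (2*(64/9) - 16254) - 74985/17383 = (128/9 - 16254) - 74985/17383 = -146158/9 - 74985/17383 = -2541339379/156447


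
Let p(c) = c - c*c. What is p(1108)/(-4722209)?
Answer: 1226556/4722209 ≈ 0.25974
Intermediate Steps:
p(c) = c - c**2
p(1108)/(-4722209) = (1108*(1 - 1*1108))/(-4722209) = (1108*(1 - 1108))*(-1/4722209) = (1108*(-1107))*(-1/4722209) = -1226556*(-1/4722209) = 1226556/4722209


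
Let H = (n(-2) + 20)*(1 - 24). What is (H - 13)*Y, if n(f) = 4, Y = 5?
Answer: -2825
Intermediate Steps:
H = -552 (H = (4 + 20)*(1 - 24) = 24*(-23) = -552)
(H - 13)*Y = (-552 - 13)*5 = -565*5 = -2825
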